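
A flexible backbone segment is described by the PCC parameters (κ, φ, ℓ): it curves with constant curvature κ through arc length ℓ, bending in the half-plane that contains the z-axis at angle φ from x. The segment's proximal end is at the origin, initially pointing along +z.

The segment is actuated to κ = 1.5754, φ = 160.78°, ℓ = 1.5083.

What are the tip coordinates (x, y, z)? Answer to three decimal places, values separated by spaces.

-1.032 0.360 0.440

θ = κ·ℓ = 1.5754 × 1.5083 = 2.37618 rad
ρ = (1 − cos θ)/κ = (1 − -0.72109)/1.5754 = 1.09248
z = sin θ / κ = 0.69284/1.5754 = 0.43979
x = ρ cos φ = 1.09248 × cos(160.78°) = -1.03159
y = ρ sin φ = 1.09248 × sin(160.78°) = 0.35964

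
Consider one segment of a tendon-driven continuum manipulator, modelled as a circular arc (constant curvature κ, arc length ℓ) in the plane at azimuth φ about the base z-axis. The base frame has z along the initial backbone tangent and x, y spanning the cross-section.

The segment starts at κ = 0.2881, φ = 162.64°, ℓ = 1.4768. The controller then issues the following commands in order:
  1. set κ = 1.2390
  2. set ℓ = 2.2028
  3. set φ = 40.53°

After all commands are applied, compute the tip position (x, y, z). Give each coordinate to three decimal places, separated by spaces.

1.175 1.005 0.323

initial: κ=0.2881, φ=162.64°, ℓ=1.4768
cmd 1: set κ=1.2390 → (κ,φ,ℓ)=(1.2390,162.64°,1.4768) → tip=(-0.9676,0.3025,0.7802)
cmd 2: set ℓ=2.2028 → (κ,φ,ℓ)=(1.2390,162.64°,2.2028) → tip=(-1.4761,0.4615,0.3234)
cmd 3: set φ=40.53° → (κ,φ,ℓ)=(1.2390,40.53°,2.2028) → tip=(1.1755,1.0050,0.3234)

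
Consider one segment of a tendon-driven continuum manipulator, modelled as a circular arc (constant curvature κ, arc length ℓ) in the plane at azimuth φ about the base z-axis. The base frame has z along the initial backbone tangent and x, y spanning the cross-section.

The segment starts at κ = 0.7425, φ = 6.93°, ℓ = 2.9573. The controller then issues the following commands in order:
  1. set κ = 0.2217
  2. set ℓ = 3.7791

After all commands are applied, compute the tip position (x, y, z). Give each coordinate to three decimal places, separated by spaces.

initial: κ=0.7425, φ=6.93°, ℓ=2.9573
cmd 1: set κ=0.2217 → (κ,φ,ℓ)=(0.2217,6.93°,2.9573) → tip=(0.9284,0.1128,2.7499)
cmd 2: set ℓ=3.7791 → (κ,φ,ℓ)=(0.2217,6.93°,3.7791) → tip=(1.4817,0.1801,3.3522)

1.482 0.180 3.352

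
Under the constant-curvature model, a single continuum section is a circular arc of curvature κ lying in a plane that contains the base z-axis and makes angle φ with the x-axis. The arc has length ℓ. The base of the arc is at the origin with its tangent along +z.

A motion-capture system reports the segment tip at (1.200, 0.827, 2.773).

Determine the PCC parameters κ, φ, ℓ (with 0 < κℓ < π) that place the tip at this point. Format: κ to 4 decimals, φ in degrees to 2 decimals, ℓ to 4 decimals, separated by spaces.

0.2970 34.57 3.2583

ρ = √(x²+y²) = √(1.200² + 0.827²) = 1.45737
φ = atan2(y, x) mod 360° = atan2(0.827, 1.200) = 34.5733°
|p|² = ρ² + z² = 1.45737² + 2.773² = 9.81346
κ = 2ρ / |p|² = 2×1.45737 / 9.81346 = 0.29701
θ = 2·atan2(ρ, z) = 2·atan2(1.45737, 2.773) = 0.96777 rad
ℓ = θ/κ = 0.96777/0.29701 = 3.25832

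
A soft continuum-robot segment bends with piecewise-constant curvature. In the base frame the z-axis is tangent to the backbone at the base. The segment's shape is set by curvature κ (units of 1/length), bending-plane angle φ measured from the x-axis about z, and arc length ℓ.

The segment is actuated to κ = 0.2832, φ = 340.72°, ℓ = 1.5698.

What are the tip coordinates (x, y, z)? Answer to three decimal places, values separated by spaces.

θ = κ·ℓ = 0.2832 × 1.5698 = 0.44457 rad
ρ = (1 − cos θ)/κ = (1 − 0.90280)/0.2832 = 0.34323
z = sin θ / κ = 0.43007/0.2832 = 1.51860
x = ρ cos φ = 0.34323 × cos(340.72°) = 0.32398
y = ρ sin φ = 0.34323 × sin(340.72°) = -0.11333

0.324 -0.113 1.519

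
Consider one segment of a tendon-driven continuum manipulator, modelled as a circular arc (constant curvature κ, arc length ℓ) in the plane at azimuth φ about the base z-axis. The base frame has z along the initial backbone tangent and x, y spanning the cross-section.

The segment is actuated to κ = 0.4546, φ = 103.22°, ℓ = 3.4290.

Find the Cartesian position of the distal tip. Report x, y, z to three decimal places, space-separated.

-0.497 2.116 2.200

θ = κ·ℓ = 0.4546 × 3.4290 = 1.55882 rad
ρ = (1 − cos θ)/κ = (1 − 0.01197)/0.4546 = 2.17340
z = sin θ / κ = 0.99993/0.4546 = 2.19958
x = ρ cos φ = 2.17340 × cos(103.22°) = -0.49704
y = ρ sin φ = 2.17340 × sin(103.22°) = 2.11580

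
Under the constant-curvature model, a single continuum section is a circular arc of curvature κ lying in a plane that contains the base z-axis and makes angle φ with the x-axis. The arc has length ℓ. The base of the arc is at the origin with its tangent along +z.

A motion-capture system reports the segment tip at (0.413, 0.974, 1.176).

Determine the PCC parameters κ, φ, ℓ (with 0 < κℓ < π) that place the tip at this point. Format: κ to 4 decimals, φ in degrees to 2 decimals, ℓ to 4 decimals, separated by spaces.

0.8456 67.02 1.7327

ρ = √(x²+y²) = √(0.413² + 0.974²) = 1.05794
φ = atan2(y, x) mod 360° = atan2(0.974, 0.413) = 67.0219°
|p|² = ρ² + z² = 1.05794² + 1.176² = 2.50222
κ = 2ρ / |p|² = 2×1.05794 / 2.50222 = 0.84560
θ = 2·atan2(ρ, z) = 2·atan2(1.05794, 1.176) = 1.46520 rad
ℓ = θ/κ = 1.46520/0.84560 = 1.73273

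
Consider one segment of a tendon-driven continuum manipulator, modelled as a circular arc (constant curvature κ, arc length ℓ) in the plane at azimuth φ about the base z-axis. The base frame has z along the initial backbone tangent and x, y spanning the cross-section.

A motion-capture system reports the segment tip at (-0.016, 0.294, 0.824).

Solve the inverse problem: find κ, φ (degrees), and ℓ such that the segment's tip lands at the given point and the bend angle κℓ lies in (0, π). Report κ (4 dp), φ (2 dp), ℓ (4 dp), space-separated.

0.7691 93.12 0.8924

ρ = √(x²+y²) = √(-0.016² + 0.294²) = 0.29444
φ = atan2(y, x) mod 360° = atan2(0.294, -0.016) = 93.1151°
|p|² = ρ² + z² = 0.29444² + 0.824² = 0.76567
κ = 2ρ / |p|² = 2×0.29444 / 0.76567 = 0.76909
θ = 2·atan2(ρ, z) = 2·atan2(0.29444, 0.824) = 0.68637 rad
ℓ = θ/κ = 0.68637/0.76909 = 0.89244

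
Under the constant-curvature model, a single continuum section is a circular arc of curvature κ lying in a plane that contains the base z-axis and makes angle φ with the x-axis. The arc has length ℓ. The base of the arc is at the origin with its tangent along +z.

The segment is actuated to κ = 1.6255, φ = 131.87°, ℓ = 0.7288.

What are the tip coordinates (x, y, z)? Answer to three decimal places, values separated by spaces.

θ = κ·ℓ = 1.6255 × 0.7288 = 1.18466 rad
ρ = (1 − cos θ)/κ = (1 − 0.37661)/1.6255 = 0.38351
z = sin θ / κ = 0.92637/1.6255 = 0.56990
x = ρ cos φ = 0.38351 × cos(131.87°) = -0.25597
y = ρ sin φ = 0.38351 × sin(131.87°) = 0.28558

-0.256 0.286 0.570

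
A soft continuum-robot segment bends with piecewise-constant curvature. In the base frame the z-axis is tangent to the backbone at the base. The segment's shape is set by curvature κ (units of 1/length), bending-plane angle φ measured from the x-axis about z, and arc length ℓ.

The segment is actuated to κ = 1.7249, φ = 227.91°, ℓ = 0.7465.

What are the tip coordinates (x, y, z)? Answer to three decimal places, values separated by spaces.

-0.280 -0.310 0.557

θ = κ·ℓ = 1.7249 × 0.7465 = 1.28764 rad
ρ = (1 − cos θ)/κ = (1 − 0.27939)/1.7249 = 0.41777
z = sin θ / κ = 0.96018/1.7249 = 0.55666
x = ρ cos φ = 0.41777 × cos(227.91°) = -0.28003
y = ρ sin φ = 0.41777 × sin(227.91°) = -0.31002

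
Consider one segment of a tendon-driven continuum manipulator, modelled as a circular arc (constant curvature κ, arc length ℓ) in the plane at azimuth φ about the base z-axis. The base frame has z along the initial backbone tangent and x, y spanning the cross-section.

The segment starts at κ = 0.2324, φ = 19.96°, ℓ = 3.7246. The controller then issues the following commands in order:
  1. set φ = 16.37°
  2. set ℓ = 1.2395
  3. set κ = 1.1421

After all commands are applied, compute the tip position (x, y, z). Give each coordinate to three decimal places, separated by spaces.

initial: κ=0.2324, φ=19.96°, ℓ=3.7246
cmd 1: set φ=16.37° → (κ,φ,ℓ)=(0.2324,16.37°,3.7246) → tip=(1.4525,0.4267,3.2766)
cmd 2: set ℓ=1.2395 → (κ,φ,ℓ)=(0.2324,16.37°,1.2395) → tip=(0.1701,0.0500,1.2224)
cmd 3: set κ=1.1421 → (κ,φ,ℓ)=(1.1421,16.37°,1.2395) → tip=(0.7103,0.2086,0.8651)

0.710 0.209 0.865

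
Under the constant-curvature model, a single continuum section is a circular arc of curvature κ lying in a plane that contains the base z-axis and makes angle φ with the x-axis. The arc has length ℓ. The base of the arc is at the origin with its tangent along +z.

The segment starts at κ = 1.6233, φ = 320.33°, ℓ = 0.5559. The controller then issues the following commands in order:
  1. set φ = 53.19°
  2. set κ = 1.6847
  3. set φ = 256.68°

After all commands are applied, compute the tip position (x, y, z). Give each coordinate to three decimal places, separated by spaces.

initial: κ=1.6233, φ=320.33°, ℓ=0.5559
cmd 1: set φ=53.19° → (κ,φ,ℓ)=(1.6233,53.19°,0.5559) → tip=(0.1404,0.1876,0.4835)
cmd 2: set κ=1.6847 → (κ,φ,ℓ)=(1.6847,53.19°,0.5559) → tip=(0.1449,0.1936,0.4781)
cmd 3: set φ=256.68° → (κ,φ,ℓ)=(1.6847,256.68°,0.5559) → tip=(-0.0557,-0.2353,0.4781)

-0.056 -0.235 0.478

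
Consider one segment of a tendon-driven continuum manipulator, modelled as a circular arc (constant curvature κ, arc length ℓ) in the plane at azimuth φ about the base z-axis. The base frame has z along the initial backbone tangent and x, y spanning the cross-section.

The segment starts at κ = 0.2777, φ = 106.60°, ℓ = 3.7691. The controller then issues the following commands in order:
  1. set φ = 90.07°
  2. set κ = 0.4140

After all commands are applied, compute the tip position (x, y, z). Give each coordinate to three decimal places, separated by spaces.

-0.003 2.390 2.415

initial: κ=0.2777, φ=106.60°, ℓ=3.7691
cmd 1: set φ=90.07° → (κ,φ,ℓ)=(0.2777,90.07°,3.7691) → tip=(-0.0022,1.7989,3.1176)
cmd 2: set κ=0.4140 → (κ,φ,ℓ)=(0.4140,90.07°,3.7691) → tip=(-0.0029,2.3904,2.4153)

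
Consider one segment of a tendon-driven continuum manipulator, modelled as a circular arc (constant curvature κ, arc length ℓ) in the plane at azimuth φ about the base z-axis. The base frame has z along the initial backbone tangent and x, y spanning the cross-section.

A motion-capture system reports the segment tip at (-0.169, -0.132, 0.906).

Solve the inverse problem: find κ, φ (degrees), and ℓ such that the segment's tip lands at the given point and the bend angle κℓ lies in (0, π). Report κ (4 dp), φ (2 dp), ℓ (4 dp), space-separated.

0.4948 217.99 0.9395

ρ = √(x²+y²) = √(-0.169² + -0.132²) = 0.21444
φ = atan2(y, x) mod 360° = atan2(-0.132, -0.169) = 217.9922°
|p|² = ρ² + z² = 0.21444² + 0.906² = 0.86682
κ = 2ρ / |p|² = 2×0.21444 / 0.86682 = 0.49478
θ = 2·atan2(ρ, z) = 2·atan2(0.21444, 0.906) = 0.46483 rad
ℓ = θ/κ = 0.46483/0.49478 = 0.93947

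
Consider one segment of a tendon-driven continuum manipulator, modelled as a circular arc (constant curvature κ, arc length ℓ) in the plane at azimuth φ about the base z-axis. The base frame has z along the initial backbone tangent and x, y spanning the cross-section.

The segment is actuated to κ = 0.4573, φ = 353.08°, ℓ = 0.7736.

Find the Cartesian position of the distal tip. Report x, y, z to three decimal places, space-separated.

θ = κ·ℓ = 0.4573 × 0.7736 = 0.35377 rad
ρ = (1 − cos θ)/κ = (1 − 0.93807)/0.4573 = 0.13542
z = sin θ / κ = 0.34643/0.4573 = 0.75756
x = ρ cos φ = 0.13542 × cos(353.08°) = 0.13443
y = ρ sin φ = 0.13542 × sin(353.08°) = -0.01632

0.134 -0.016 0.758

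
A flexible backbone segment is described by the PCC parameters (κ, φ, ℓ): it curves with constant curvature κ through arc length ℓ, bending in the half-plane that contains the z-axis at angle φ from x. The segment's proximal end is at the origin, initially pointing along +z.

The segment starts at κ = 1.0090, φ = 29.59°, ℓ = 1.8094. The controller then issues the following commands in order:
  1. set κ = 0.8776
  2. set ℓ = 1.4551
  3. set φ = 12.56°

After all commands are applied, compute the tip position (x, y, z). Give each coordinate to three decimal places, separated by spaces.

0.790 0.176 1.091

initial: κ=1.0090, φ=29.59°, ℓ=1.8094
cmd 1: set κ=0.8776 → (κ,φ,ℓ)=(0.8776,29.59°,1.8094) → tip=(1.0078,0.5723,1.1393)
cmd 2: set ℓ=1.4551 → (κ,φ,ℓ)=(0.8776,29.59°,1.4551) → tip=(0.7039,0.3997,1.0906)
cmd 3: set φ=12.56° → (κ,φ,ℓ)=(0.8776,12.56°,1.4551) → tip=(0.7901,0.1760,1.0906)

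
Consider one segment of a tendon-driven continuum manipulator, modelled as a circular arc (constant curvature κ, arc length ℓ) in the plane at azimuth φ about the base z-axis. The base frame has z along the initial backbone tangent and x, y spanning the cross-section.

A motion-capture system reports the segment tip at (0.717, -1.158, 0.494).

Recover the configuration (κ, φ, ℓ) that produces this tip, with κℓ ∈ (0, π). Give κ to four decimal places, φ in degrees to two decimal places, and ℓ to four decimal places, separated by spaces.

ρ = √(x²+y²) = √(0.717² + -1.158²) = 1.36200
φ = atan2(y, x) mod 360° = atan2(-1.158, 0.717) = 301.7646°
|p|² = ρ² + z² = 1.36200² + 0.494² = 2.09909
κ = 2ρ / |p|² = 2×1.36200 / 2.09909 = 1.29771
θ = 2·atan2(ρ, z) = 2·atan2(1.36200, 0.494) = 2.44570 rad
ℓ = θ/κ = 2.44570/1.29771 = 1.88463

1.2977 301.76 1.8846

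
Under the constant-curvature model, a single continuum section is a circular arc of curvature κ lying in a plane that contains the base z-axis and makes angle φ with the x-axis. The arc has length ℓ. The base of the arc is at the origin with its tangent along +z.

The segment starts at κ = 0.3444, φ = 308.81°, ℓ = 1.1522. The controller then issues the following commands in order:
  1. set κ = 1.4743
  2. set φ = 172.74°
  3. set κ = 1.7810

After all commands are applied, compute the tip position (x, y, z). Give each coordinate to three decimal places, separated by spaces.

initial: κ=0.3444, φ=308.81°, ℓ=1.1522
cmd 1: set κ=1.4743 → (κ,φ,ℓ)=(1.4743,308.81°,1.1522) → tip=(0.4793,-0.5960,0.6727)
cmd 2: set φ=172.74° → (κ,φ,ℓ)=(1.4743,172.74°,1.1522) → tip=(-0.7587,0.0966,0.6727)
cmd 3: set κ=1.7810 → (κ,φ,ℓ)=(1.7810,172.74°,1.1522) → tip=(-0.8148,0.1038,0.4977)

-0.815 0.104 0.498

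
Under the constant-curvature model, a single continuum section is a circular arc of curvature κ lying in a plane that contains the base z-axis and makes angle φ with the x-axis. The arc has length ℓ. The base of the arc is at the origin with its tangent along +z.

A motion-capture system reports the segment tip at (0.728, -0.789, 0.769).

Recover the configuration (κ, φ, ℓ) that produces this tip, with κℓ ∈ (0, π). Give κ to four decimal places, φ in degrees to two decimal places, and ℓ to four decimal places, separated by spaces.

1.2312 312.70 1.5419

ρ = √(x²+y²) = √(0.728² + -0.789²) = 1.07355
φ = atan2(y, x) mod 360° = atan2(-0.789, 0.728) = 312.6973°
|p|² = ρ² + z² = 1.07355² + 0.769² = 1.74387
κ = 2ρ / |p|² = 2×1.07355 / 1.74387 = 1.23123
θ = 2·atan2(ρ, z) = 2·atan2(1.07355, 0.769) = 1.89841 rad
ℓ = θ/κ = 1.89841/1.23123 = 1.54188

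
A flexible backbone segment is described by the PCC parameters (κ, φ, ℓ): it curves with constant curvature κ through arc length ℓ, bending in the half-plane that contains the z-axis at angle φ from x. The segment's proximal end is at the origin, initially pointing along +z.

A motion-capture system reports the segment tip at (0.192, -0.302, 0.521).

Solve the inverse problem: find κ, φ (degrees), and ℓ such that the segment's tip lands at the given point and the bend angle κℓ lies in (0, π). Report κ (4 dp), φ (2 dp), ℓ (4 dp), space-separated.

ρ = √(x²+y²) = √(0.192² + -0.302²) = 0.35787
φ = atan2(y, x) mod 360° = atan2(-0.302, 0.192) = 302.4466°
|p|² = ρ² + z² = 0.35787² + 0.521² = 0.39951
κ = 2ρ / |p|² = 2×0.35787 / 0.39951 = 1.79153
θ = 2·atan2(ρ, z) = 2·atan2(0.35787, 0.521) = 1.20374 rad
ℓ = θ/κ = 1.20374/1.79153 = 0.67190

1.7915 302.45 0.6719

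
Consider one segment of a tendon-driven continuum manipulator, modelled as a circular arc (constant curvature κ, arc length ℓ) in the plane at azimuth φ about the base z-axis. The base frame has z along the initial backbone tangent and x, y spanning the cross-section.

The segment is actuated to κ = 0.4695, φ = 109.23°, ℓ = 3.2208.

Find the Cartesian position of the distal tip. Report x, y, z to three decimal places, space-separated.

θ = κ·ℓ = 0.4695 × 3.2208 = 1.51217 rad
ρ = (1 − cos θ)/κ = (1 − 0.05860)/0.4695 = 2.00512
z = sin θ / κ = 0.99828/0.4695 = 2.12627
x = ρ cos φ = 2.00512 × cos(109.23°) = -0.66041
y = ρ sin φ = 2.00512 × sin(109.23°) = 1.89324

-0.660 1.893 2.126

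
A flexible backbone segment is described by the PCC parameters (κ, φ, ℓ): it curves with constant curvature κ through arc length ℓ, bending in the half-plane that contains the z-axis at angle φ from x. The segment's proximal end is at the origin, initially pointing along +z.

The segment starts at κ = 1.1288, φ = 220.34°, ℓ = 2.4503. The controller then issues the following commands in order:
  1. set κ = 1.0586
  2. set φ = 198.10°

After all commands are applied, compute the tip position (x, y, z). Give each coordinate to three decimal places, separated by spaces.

initial: κ=1.1288, φ=220.34°, ℓ=2.4503
cmd 1: set κ=1.0586 → (κ,φ,ℓ)=(1.0586,220.34°,2.4503) → tip=(-1.3347,-1.1335,0.4919)
cmd 2: set φ=198.10° → (κ,φ,ℓ)=(1.0586,198.10°,2.4503) → tip=(-1.6645,-0.5440,0.4919)

-1.664 -0.544 0.492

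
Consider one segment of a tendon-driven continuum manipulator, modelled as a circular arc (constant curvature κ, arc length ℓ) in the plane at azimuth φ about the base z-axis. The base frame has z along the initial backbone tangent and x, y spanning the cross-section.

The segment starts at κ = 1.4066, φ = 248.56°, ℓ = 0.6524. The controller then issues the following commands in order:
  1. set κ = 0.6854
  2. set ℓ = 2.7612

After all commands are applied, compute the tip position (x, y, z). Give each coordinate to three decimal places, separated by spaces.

-0.702 -1.787 1.384

initial: κ=1.4066, φ=248.56°, ℓ=0.6524
cmd 1: set κ=0.6854 → (κ,φ,ℓ)=(0.6854,248.56°,0.6524) → tip=(-0.0524,-0.1335,0.6309)
cmd 2: set ℓ=2.7612 → (κ,φ,ℓ)=(0.6854,248.56°,2.7612) → tip=(-0.7019,-1.7875,1.3841)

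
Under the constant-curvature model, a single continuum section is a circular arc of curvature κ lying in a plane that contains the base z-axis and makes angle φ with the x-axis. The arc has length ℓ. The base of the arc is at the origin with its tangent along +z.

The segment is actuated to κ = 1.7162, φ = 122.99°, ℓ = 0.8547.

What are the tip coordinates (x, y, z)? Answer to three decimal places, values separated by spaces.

-0.284 0.438 0.580

θ = κ·ℓ = 1.7162 × 0.8547 = 1.46684 rad
ρ = (1 − cos θ)/κ = (1 − 0.10377)/1.7162 = 0.52222
z = sin θ / κ = 0.99460/1.7162 = 0.57954
x = ρ cos φ = 0.52222 × cos(122.99°) = -0.28434
y = ρ sin φ = 0.52222 × sin(122.99°) = 0.43802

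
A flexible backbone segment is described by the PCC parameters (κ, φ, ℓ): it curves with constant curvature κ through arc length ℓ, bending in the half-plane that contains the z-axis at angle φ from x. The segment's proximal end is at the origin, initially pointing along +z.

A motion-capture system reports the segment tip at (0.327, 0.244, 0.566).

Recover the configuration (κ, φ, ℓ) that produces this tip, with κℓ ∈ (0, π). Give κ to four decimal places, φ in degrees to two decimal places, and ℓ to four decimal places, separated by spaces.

1.6762 36.73 0.7452

ρ = √(x²+y²) = √(0.327² + 0.244²) = 0.40800
φ = atan2(y, x) mod 360° = atan2(0.244, 0.327) = 36.7295°
|p|² = ρ² + z² = 0.40800² + 0.566² = 0.48682
κ = 2ρ / |p|² = 2×0.40800 / 0.48682 = 1.67619
θ = 2·atan2(ρ, z) = 2·atan2(0.40800, 0.566) = 1.24917 rad
ℓ = θ/κ = 1.24917/1.67619 = 0.74524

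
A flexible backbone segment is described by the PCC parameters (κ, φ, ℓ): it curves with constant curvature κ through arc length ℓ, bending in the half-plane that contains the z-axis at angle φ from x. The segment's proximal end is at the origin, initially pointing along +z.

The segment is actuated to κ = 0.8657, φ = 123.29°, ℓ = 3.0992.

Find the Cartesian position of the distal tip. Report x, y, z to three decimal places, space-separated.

θ = κ·ℓ = 0.8657 × 3.0992 = 2.68298 rad
ρ = (1 − cos θ)/κ = (1 − -0.89667)/0.8657 = 2.19090
z = sin θ / κ = 0.44271/0.8657 = 0.51139
x = ρ cos φ = 2.19090 × cos(123.29°) = -1.20254
y = ρ sin φ = 2.19090 × sin(123.29°) = 1.83138

-1.203 1.831 0.511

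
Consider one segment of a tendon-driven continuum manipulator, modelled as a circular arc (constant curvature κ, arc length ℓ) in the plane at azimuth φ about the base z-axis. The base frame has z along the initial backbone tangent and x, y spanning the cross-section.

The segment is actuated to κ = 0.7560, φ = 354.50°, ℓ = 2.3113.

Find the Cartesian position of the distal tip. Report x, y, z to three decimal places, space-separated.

θ = κ·ℓ = 0.7560 × 2.3113 = 1.74734 rad
ρ = (1 − cos θ)/κ = (1 − -0.17563)/0.7560 = 1.55507
z = sin θ / κ = 0.98446/0.7560 = 1.30219
x = ρ cos φ = 1.55507 × cos(354.50°) = 1.54791
y = ρ sin φ = 1.55507 × sin(354.50°) = -0.14905

1.548 -0.149 1.302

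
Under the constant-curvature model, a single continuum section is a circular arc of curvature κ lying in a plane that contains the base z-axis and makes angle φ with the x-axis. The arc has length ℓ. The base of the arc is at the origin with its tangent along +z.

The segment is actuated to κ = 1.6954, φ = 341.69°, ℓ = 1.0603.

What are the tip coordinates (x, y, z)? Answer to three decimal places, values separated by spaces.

0.686 -0.227 0.575

θ = κ·ℓ = 1.6954 × 1.0603 = 1.79763 rad
ρ = (1 − cos θ)/κ = (1 − -0.22490)/1.6954 = 0.72248
z = sin θ / κ = 0.97438/1.6954 = 0.57472
x = ρ cos φ = 0.72248 × cos(341.69°) = 0.68590
y = ρ sin φ = 0.72248 × sin(341.69°) = -0.22697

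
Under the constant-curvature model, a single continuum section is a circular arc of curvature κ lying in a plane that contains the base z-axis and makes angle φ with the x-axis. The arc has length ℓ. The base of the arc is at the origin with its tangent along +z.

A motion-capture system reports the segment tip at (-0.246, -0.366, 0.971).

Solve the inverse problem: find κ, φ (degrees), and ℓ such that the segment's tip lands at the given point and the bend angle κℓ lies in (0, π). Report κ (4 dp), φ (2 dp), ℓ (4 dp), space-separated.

0.7755 236.09 1.0994

ρ = √(x²+y²) = √(-0.246² + -0.366²) = 0.44099
φ = atan2(y, x) mod 360° = atan2(-0.366, -0.246) = 236.0937°
|p|² = ρ² + z² = 0.44099² + 0.971² = 1.13731
κ = 2ρ / |p|² = 2×0.44099 / 1.13731 = 0.77549
θ = 2·atan2(ρ, z) = 2·atan2(0.44099, 0.971) = 0.85262 rad
ℓ = θ/κ = 0.85262/0.77549 = 1.09945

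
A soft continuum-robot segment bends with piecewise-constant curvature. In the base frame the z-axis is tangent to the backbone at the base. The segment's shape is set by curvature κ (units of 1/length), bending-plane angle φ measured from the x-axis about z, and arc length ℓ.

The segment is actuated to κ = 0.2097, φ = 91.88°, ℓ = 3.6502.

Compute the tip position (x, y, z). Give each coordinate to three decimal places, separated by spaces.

-0.044 1.329 3.304

θ = κ·ℓ = 0.2097 × 3.6502 = 0.76545 rad
ρ = (1 − cos θ)/κ = (1 − 0.72107)/0.2097 = 1.33013
z = sin θ / κ = 0.69286/0.2097 = 3.30405
x = ρ cos φ = 1.33013 × cos(91.88°) = -0.04364
y = ρ sin φ = 1.33013 × sin(91.88°) = 1.32941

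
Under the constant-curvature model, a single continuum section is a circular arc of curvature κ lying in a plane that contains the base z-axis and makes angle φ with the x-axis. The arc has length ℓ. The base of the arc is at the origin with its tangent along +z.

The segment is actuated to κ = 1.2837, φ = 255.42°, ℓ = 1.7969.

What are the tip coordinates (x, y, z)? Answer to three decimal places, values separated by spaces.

-0.328 -1.260 0.577

θ = κ·ℓ = 1.2837 × 1.7969 = 2.30668 rad
ρ = (1 − cos θ)/κ = (1 − -0.67124)/1.2837 = 1.30190
z = sin θ / κ = 0.74124/1.2837 = 0.57742
x = ρ cos φ = 1.30190 × cos(255.42°) = -0.32773
y = ρ sin φ = 1.30190 × sin(255.42°) = -1.25997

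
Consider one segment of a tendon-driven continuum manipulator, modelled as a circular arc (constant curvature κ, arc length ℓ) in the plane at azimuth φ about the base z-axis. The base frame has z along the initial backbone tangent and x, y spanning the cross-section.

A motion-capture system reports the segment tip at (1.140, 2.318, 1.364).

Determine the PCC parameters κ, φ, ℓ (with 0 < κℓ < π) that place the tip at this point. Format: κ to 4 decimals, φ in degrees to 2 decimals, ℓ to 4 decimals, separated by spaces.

0.6054 63.81 3.5841

ρ = √(x²+y²) = √(1.140² + 2.318²) = 2.58316
φ = atan2(y, x) mod 360° = atan2(2.318, 1.140) = 63.8119°
|p|² = ρ² + z² = 2.58316² + 1.364² = 8.53322
κ = 2ρ / |p|² = 2×2.58316 / 8.53322 = 0.60544
θ = 2·atan2(ρ, z) = 2·atan2(2.58316, 1.364) = 2.16995 rad
ℓ = θ/κ = 2.16995/0.60544 = 3.58410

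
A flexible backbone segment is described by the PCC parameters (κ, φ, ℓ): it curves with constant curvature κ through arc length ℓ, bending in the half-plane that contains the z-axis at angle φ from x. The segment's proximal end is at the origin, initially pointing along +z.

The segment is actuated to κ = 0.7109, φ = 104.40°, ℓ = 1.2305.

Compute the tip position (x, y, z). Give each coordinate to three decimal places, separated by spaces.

-0.126 0.489 1.079

θ = κ·ℓ = 0.7109 × 1.2305 = 0.87476 rad
ρ = (1 − cos θ)/κ = (1 − 0.64118)/0.7109 = 0.50474
z = sin θ / κ = 0.76739/0.7109 = 1.07946
x = ρ cos φ = 0.50474 × cos(104.40°) = -0.12552
y = ρ sin φ = 0.50474 × sin(104.40°) = 0.48888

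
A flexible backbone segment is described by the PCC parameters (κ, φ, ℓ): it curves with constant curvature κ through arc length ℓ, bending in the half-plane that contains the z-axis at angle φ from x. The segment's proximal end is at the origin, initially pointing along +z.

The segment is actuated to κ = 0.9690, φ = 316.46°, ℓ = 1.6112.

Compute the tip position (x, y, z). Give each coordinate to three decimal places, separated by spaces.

θ = κ·ℓ = 0.9690 × 1.6112 = 1.56125 rad
ρ = (1 − cos θ)/κ = (1 − 0.00954)/0.9690 = 1.02214
z = sin θ / κ = 0.99995/0.9690 = 1.03194
x = ρ cos φ = 1.02214 × cos(316.46°) = 0.74094
y = ρ sin φ = 1.02214 × sin(316.46°) = -0.70411

0.741 -0.704 1.032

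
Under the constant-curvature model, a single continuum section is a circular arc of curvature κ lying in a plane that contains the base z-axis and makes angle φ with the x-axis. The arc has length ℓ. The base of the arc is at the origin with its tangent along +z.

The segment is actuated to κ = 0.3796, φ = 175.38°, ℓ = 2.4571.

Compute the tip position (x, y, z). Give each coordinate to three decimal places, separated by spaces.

θ = κ·ℓ = 0.3796 × 2.4571 = 0.93272 rad
ρ = (1 − cos θ)/κ = (1 − 0.59566)/0.3796 = 1.06519
z = sin θ / κ = 0.80324/0.3796 = 2.11602
x = ρ cos φ = 1.06519 × cos(175.38°) = -1.06173
y = ρ sin φ = 1.06519 × sin(175.38°) = 0.08580

-1.062 0.086 2.116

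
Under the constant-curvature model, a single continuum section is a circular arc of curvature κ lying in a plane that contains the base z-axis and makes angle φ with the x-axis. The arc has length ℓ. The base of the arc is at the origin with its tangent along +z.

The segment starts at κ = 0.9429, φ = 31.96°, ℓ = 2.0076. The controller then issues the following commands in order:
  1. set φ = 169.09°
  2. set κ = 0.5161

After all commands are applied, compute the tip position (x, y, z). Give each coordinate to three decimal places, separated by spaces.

-0.933 0.180 1.667

initial: κ=0.9429, φ=31.96°, ℓ=2.0076
cmd 1: set φ=169.09° → (κ,φ,ℓ)=(0.9429,169.09°,2.0076) → tip=(-1.3711,0.2643,1.0060)
cmd 2: set κ=0.5161 → (κ,φ,ℓ)=(0.5161,169.09°,2.0076) → tip=(-0.9331,0.1799,1.6672)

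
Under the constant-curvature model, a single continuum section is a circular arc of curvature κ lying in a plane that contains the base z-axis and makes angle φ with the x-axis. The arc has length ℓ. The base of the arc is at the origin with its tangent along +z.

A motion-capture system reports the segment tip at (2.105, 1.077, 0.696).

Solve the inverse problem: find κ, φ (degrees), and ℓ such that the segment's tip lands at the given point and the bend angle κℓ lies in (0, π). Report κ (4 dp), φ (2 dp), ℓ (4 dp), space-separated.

ρ = √(x²+y²) = √(2.105² + 1.077²) = 2.36452
φ = atan2(y, x) mod 360° = atan2(1.077, 2.105) = 27.0961°
|p|² = ρ² + z² = 2.36452² + 0.696² = 6.07537
κ = 2ρ / |p|² = 2×2.36452 / 6.07537 = 0.77840
θ = 2·atan2(ρ, z) = 2·atan2(2.36452, 0.696) = 2.56906 rad
ℓ = θ/κ = 2.56906/0.77840 = 3.30046

0.7784 27.10 3.3005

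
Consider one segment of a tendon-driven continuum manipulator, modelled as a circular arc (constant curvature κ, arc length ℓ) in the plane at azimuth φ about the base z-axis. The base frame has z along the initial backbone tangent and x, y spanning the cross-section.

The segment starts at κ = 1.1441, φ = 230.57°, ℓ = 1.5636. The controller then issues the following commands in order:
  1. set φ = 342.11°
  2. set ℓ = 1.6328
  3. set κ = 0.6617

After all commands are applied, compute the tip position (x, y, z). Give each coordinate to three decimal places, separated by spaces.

initial: κ=1.1441, φ=230.57°, ℓ=1.5636
cmd 1: set φ=342.11° → (κ,φ,ℓ)=(1.1441,342.11°,1.5636) → tip=(1.0118,-0.3266,0.8533)
cmd 2: set ℓ=1.6328 → (κ,φ,ℓ)=(1.1441,342.11°,1.6328) → tip=(1.0754,-0.3472,0.8357)
cmd 3: set κ=0.6617 → (κ,φ,ℓ)=(0.6617,342.11°,1.6328) → tip=(0.7609,-0.2456,1.3332)

0.761 -0.246 1.333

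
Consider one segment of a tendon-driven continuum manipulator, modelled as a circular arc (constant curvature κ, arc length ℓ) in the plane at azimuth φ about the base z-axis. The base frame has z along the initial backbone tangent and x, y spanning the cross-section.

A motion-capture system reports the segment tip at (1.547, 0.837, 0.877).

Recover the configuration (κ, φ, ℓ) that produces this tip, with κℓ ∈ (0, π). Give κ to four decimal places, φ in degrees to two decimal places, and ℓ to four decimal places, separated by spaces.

0.9107 28.42 2.4340

ρ = √(x²+y²) = √(1.547² + 0.837²) = 1.75891
φ = atan2(y, x) mod 360° = atan2(0.837, 1.547) = 28.4155°
|p|² = ρ² + z² = 1.75891² + 0.877² = 3.86291
κ = 2ρ / |p|² = 2×1.75891 / 3.86291 = 0.91067
θ = 2·atan2(ρ, z) = 2·atan2(1.75891, 0.877) = 2.21653 rad
ℓ = θ/κ = 2.21653/0.91067 = 2.43396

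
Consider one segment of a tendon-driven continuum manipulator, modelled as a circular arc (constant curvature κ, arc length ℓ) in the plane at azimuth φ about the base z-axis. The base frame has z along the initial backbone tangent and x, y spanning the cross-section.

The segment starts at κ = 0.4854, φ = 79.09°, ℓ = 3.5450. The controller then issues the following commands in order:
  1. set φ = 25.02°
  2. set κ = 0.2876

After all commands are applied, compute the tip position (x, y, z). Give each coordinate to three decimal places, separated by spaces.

1.501 0.700 2.962

initial: κ=0.4854, φ=79.09°, ℓ=3.5450
cmd 1: set φ=25.02° → (κ,φ,ℓ)=(0.4854,25.02°,3.5450) → tip=(2.1457,1.0015,2.0370)
cmd 2: set κ=0.2876 → (κ,φ,ℓ)=(0.2876,25.02°,3.5450) → tip=(1.5005,0.7003,2.9620)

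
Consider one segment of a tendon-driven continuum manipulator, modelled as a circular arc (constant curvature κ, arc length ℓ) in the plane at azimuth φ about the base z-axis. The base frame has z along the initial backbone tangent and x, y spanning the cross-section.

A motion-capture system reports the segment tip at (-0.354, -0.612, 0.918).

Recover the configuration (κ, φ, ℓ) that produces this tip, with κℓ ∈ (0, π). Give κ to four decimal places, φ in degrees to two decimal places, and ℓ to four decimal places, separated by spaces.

1.0532 239.95 1.2463

ρ = √(x²+y²) = √(-0.354² + -0.612²) = 0.70701
φ = atan2(y, x) mod 360° = atan2(-0.612, -0.354) = 239.9536°
|p|² = ρ² + z² = 0.70701² + 0.918² = 1.34258
κ = 2ρ / |p|² = 2×0.70701 / 1.34258 = 1.05320
θ = 2·atan2(ρ, z) = 2·atan2(0.70701, 0.918) = 1.31256 rad
ℓ = θ/κ = 1.31256/1.05320 = 1.24625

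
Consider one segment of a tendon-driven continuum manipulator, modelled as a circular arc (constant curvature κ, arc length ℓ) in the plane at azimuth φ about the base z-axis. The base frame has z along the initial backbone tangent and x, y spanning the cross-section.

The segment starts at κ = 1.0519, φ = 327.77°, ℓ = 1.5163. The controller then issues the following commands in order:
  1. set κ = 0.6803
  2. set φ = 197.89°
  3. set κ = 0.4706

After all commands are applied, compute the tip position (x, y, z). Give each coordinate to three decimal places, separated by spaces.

initial: κ=1.0519, φ=327.77°, ℓ=1.5163
cmd 1: set κ=0.6803 → (κ,φ,ℓ)=(0.6803,327.77°,1.5163) → tip=(0.6049,-0.3814,1.2613)
cmd 2: set φ=197.89° → (κ,φ,ℓ)=(0.6803,197.89°,1.5163) → tip=(-0.6805,-0.2197,1.2613)
cmd 3: set κ=0.4706 → (κ,φ,ℓ)=(0.4706,197.89°,1.5163) → tip=(-0.4934,-0.1593,1.3909)

-0.493 -0.159 1.391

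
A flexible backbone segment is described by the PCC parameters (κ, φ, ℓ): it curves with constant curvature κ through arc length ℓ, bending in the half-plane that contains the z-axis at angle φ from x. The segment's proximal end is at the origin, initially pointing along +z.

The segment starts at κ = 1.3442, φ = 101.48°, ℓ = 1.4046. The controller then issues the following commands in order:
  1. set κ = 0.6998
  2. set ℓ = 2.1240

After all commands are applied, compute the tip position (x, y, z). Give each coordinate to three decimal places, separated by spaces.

initial: κ=1.3442, φ=101.48°, ℓ=1.4046
cmd 1: set κ=0.6998 → (κ,φ,ℓ)=(0.6998,101.48°,1.4046) → tip=(-0.1267,0.6238,1.1891)
cmd 2: set ℓ=2.1240 → (κ,φ,ℓ)=(0.6998,101.48°,2.1240) → tip=(-0.2604,1.2823,1.4239)

-0.260 1.282 1.424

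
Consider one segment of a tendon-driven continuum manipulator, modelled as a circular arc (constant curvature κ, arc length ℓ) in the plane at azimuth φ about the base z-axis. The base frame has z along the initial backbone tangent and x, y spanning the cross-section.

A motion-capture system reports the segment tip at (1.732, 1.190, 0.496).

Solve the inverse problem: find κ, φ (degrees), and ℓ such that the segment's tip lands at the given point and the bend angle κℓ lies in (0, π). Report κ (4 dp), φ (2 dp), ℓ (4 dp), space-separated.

ρ = √(x²+y²) = √(1.732² + 1.190²) = 2.10141
φ = atan2(y, x) mod 360° = atan2(1.190, 1.732) = 34.4917°
|p|² = ρ² + z² = 2.10141² + 0.496² = 4.66194
κ = 2ρ / |p|² = 2×2.10141 / 4.66194 = 0.90152
θ = 2·atan2(ρ, z) = 2·atan2(2.10141, 0.496) = 2.67801 rad
ℓ = θ/κ = 2.67801/0.90152 = 2.97056

0.9015 34.49 2.9706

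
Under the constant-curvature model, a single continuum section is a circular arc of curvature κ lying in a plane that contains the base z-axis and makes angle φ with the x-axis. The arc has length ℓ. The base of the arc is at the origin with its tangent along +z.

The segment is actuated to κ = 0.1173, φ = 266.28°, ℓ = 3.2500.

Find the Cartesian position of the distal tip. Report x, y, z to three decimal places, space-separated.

-0.040 -0.611 3.172

θ = κ·ℓ = 0.1173 × 3.2500 = 0.38122 rad
ρ = (1 − cos θ)/κ = (1 − 0.92821)/0.1173 = 0.61202
z = sin θ / κ = 0.37206/0.1173 = 3.17185
x = ρ cos φ = 0.61202 × cos(266.28°) = -0.03971
y = ρ sin φ = 0.61202 × sin(266.28°) = -0.61073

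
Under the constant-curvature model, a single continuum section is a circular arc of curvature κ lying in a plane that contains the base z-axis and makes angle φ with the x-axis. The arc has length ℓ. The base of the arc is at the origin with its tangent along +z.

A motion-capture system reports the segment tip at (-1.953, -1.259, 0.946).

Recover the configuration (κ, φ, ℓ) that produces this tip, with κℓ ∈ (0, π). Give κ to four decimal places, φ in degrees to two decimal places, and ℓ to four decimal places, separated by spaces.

ρ = √(x²+y²) = √(-1.953² + -1.259²) = 2.32364
φ = atan2(y, x) mod 360° = atan2(-1.259, -1.953) = 212.8078°
|p|² = ρ² + z² = 2.32364² + 0.946² = 6.29421
κ = 2ρ / |p|² = 2×2.32364 / 6.29421 = 0.73834
θ = 2·atan2(ρ, z) = 2·atan2(2.32364, 0.946) = 2.36833 rad
ℓ = θ/κ = 2.36833/0.73834 = 3.20764

0.7383 212.81 3.2076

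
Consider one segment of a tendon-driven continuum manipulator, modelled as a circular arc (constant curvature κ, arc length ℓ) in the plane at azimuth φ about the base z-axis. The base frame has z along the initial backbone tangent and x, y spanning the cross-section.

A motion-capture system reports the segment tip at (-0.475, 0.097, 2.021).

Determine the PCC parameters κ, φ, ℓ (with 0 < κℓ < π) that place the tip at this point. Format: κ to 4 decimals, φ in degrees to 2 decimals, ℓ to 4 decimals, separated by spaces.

0.2245 168.46 2.0977

ρ = √(x²+y²) = √(-0.475² + 0.097²) = 0.48480
φ = atan2(y, x) mod 360° = atan2(0.097, -0.475) = 168.4583°
|p|² = ρ² + z² = 0.48480² + 2.021² = 4.31947
κ = 2ρ / |p|² = 2×0.48480 / 4.31947 = 0.22447
θ = 2·atan2(ρ, z) = 2·atan2(0.48480, 2.021) = 0.47087 rad
ℓ = θ/κ = 0.47087/0.22447 = 2.09766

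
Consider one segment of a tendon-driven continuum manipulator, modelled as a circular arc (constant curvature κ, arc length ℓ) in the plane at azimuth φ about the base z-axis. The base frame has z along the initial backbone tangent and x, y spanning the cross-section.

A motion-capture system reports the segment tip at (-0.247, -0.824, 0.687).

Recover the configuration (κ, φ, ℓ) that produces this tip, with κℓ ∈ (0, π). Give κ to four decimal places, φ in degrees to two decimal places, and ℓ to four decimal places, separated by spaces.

ρ = √(x²+y²) = √(-0.247² + -0.824²) = 0.86022
φ = atan2(y, x) mod 360° = atan2(-0.824, -0.247) = 253.3135°
|p|² = ρ² + z² = 0.86022² + 0.687² = 1.21195
κ = 2ρ / |p|² = 2×0.86022 / 1.21195 = 1.41957
θ = 2·atan2(ρ, z) = 2·atan2(0.86022, 0.687) = 1.79378 rad
ℓ = θ/κ = 1.79378/1.41957 = 1.26361

1.4196 253.31 1.2636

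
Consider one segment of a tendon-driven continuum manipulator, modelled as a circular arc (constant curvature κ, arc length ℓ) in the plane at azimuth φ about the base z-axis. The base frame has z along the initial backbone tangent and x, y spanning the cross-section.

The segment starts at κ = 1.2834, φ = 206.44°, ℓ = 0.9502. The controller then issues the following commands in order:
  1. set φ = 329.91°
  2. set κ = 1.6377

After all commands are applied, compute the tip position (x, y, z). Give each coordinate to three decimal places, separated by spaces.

initial: κ=1.2834, φ=206.44°, ℓ=0.9502
cmd 1: set φ=329.91° → (κ,φ,ℓ)=(1.2834,329.91°,0.9502) → tip=(0.4422,-0.2562,0.7316)
cmd 2: set κ=1.6377 → (κ,φ,ℓ)=(1.6377,329.91°,0.9502) → tip=(0.5206,-0.3017,0.6105)

0.521 -0.302 0.611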